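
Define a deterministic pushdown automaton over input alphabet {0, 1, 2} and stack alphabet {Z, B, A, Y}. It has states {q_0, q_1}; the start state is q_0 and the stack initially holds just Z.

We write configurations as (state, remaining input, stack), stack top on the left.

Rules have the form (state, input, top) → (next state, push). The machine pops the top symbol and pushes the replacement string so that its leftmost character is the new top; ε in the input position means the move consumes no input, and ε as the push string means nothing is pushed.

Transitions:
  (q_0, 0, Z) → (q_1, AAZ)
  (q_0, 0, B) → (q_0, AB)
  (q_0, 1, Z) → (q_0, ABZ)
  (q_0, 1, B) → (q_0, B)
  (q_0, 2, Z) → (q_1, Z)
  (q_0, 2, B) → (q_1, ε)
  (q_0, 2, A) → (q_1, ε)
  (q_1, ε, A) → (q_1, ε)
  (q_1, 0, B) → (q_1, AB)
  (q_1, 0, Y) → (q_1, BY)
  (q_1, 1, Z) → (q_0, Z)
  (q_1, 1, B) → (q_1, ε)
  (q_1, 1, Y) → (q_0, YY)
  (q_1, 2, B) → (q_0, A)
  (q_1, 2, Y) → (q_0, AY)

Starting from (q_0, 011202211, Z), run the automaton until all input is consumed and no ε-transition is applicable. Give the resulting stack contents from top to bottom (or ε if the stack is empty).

ABZ

(q_0, 011202211, Z)
  read 0, top Z: go to q_1, push AAZ → (q_1, 11202211, AAZ)
  ε-move, top A: go to q_1, push ε → (q_1, 11202211, AZ)
  ε-move, top A: go to q_1, push ε → (q_1, 11202211, Z)
  read 1, top Z: go to q_0, push Z → (q_0, 1202211, Z)
  read 1, top Z: go to q_0, push ABZ → (q_0, 202211, ABZ)
  read 2, top A: go to q_1, push ε → (q_1, 02211, BZ)
  read 0, top B: go to q_1, push AB → (q_1, 2211, ABZ)
  ε-move, top A: go to q_1, push ε → (q_1, 2211, BZ)
  read 2, top B: go to q_0, push A → (q_0, 211, AZ)
  read 2, top A: go to q_1, push ε → (q_1, 11, Z)
  read 1, top Z: go to q_0, push Z → (q_0, 1, Z)
  read 1, top Z: go to q_0, push ABZ → (q_0, ε, ABZ)
All input consumed in state q_0 with stack ABZ.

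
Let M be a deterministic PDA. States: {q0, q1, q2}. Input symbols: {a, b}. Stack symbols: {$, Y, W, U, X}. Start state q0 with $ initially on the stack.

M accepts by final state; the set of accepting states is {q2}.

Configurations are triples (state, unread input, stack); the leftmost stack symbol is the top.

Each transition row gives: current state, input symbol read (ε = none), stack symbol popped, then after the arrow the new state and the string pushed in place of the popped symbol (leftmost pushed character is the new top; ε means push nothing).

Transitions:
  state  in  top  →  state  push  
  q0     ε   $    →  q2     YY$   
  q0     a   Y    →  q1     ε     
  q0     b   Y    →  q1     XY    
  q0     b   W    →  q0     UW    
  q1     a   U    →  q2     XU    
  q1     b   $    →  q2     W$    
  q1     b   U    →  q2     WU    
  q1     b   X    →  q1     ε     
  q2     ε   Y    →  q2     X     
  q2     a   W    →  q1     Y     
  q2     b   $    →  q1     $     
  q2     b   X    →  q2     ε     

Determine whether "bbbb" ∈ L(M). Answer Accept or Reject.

(q0, bbbb, $)
  ε-move, top $: go to q2, push YY$ → (q2, bbbb, YY$)
  ε-move, top Y: go to q2, push X → (q2, bbbb, XY$)
  read b, top X: go to q2, push ε → (q2, bbb, Y$)
  ε-move, top Y: go to q2, push X → (q2, bbb, X$)
  read b, top X: go to q2, push ε → (q2, bb, $)
  read b, top $: go to q1, push $ → (q1, b, $)
  read b, top $: go to q2, push W$ → (q2, ε, W$)
All input consumed; state q2 ∈ F.

Accept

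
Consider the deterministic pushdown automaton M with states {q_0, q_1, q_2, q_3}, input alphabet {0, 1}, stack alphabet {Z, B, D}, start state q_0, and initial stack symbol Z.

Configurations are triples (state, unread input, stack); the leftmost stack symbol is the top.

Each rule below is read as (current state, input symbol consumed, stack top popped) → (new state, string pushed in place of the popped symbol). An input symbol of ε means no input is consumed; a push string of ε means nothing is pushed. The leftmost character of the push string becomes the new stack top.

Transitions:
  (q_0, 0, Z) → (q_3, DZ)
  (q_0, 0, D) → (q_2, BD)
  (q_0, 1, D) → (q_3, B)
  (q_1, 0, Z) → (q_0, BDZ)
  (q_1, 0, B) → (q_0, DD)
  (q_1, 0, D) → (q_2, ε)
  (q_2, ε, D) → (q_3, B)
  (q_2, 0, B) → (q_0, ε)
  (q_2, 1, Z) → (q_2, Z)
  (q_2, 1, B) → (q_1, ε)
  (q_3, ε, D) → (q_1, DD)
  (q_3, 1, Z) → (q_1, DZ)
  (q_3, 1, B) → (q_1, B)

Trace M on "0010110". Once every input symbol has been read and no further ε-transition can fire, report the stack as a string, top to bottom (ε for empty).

DDDZ

(q_0, 0010110, Z)
  read 0, top Z: go to q_3, push DZ → (q_3, 010110, DZ)
  ε-move, top D: go to q_1, push DD → (q_1, 010110, DDZ)
  read 0, top D: go to q_2, push ε → (q_2, 10110, DZ)
  ε-move, top D: go to q_3, push B → (q_3, 10110, BZ)
  read 1, top B: go to q_1, push B → (q_1, 0110, BZ)
  read 0, top B: go to q_0, push DD → (q_0, 110, DDZ)
  read 1, top D: go to q_3, push B → (q_3, 10, BDZ)
  read 1, top B: go to q_1, push B → (q_1, 0, BDZ)
  read 0, top B: go to q_0, push DD → (q_0, ε, DDDZ)
All input consumed in state q_0 with stack DDDZ.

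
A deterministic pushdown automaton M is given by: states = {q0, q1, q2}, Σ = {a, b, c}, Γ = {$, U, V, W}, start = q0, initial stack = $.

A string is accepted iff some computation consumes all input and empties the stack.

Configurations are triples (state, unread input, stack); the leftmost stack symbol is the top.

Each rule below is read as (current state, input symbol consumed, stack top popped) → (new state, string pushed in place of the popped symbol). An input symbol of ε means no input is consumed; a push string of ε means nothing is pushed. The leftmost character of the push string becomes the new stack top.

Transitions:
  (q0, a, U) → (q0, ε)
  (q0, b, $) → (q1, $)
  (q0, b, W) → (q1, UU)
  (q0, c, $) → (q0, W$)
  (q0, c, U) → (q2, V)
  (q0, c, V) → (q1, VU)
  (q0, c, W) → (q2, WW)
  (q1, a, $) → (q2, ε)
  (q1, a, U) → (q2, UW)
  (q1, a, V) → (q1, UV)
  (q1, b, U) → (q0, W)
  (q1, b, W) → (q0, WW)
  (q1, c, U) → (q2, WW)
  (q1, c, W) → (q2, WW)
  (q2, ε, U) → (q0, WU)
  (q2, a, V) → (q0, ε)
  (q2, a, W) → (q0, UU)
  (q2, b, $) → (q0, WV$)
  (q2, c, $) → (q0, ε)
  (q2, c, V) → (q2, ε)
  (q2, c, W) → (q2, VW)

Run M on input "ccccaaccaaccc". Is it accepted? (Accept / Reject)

(q0, ccccaaccaaccc, $)
  read c, top $: go to q0, push W$ → (q0, cccaaccaaccc, W$)
  read c, top W: go to q2, push WW → (q2, ccaaccaaccc, WW$)
  read c, top W: go to q2, push VW → (q2, caaccaaccc, VWW$)
  read c, top V: go to q2, push ε → (q2, aaccaaccc, WW$)
  read a, top W: go to q0, push UU → (q0, accaaccc, UUW$)
  read a, top U: go to q0, push ε → (q0, ccaaccc, UW$)
  read c, top U: go to q2, push V → (q2, caaccc, VW$)
  read c, top V: go to q2, push ε → (q2, aaccc, W$)
  read a, top W: go to q0, push UU → (q0, accc, UU$)
  read a, top U: go to q0, push ε → (q0, ccc, U$)
  read c, top U: go to q2, push V → (q2, cc, V$)
  read c, top V: go to q2, push ε → (q2, c, $)
  read c, top $: go to q0, push ε → (q0, ε, ε)
All input consumed and the stack is empty.

Accept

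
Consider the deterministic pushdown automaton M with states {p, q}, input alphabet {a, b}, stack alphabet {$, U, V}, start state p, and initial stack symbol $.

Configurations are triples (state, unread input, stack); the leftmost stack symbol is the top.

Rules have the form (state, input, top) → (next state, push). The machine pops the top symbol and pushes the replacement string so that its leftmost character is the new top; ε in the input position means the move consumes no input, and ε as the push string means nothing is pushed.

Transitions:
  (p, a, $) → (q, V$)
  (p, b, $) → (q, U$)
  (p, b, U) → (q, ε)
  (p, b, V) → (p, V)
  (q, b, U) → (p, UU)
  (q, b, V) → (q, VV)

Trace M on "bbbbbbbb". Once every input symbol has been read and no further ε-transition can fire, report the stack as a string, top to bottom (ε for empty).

UU$

(p, bbbbbbbb, $)
  read b, top $: go to q, push U$ → (q, bbbbbbb, U$)
  read b, top U: go to p, push UU → (p, bbbbbb, UU$)
  read b, top U: go to q, push ε → (q, bbbbb, U$)
  read b, top U: go to p, push UU → (p, bbbb, UU$)
  read b, top U: go to q, push ε → (q, bbb, U$)
  read b, top U: go to p, push UU → (p, bb, UU$)
  read b, top U: go to q, push ε → (q, b, U$)
  read b, top U: go to p, push UU → (p, ε, UU$)
All input consumed in state p with stack UU$.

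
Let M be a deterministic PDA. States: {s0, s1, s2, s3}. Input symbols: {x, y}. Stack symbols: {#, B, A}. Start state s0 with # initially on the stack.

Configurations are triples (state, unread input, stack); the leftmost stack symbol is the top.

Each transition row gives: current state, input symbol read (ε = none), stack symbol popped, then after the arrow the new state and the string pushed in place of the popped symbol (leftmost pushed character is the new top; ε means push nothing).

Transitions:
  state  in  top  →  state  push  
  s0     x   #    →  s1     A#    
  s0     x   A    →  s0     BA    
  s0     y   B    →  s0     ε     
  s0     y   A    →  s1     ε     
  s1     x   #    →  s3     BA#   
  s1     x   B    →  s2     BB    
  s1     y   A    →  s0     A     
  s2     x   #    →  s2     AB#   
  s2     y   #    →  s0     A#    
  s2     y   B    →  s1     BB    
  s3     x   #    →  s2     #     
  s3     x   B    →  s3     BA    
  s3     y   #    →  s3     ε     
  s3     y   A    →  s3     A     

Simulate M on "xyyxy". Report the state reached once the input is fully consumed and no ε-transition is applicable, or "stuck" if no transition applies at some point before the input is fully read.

(s0, xyyxy, #)
  read x, top #: go to s1, push A# → (s1, yyxy, A#)
  read y, top A: go to s0, push A → (s0, yxy, A#)
  read y, top A: go to s1, push ε → (s1, xy, #)
  read x, top #: go to s3, push BA# → (s3, y, BA#)
No transition for (s3, y, top B); M blocks with input y remaining.

stuck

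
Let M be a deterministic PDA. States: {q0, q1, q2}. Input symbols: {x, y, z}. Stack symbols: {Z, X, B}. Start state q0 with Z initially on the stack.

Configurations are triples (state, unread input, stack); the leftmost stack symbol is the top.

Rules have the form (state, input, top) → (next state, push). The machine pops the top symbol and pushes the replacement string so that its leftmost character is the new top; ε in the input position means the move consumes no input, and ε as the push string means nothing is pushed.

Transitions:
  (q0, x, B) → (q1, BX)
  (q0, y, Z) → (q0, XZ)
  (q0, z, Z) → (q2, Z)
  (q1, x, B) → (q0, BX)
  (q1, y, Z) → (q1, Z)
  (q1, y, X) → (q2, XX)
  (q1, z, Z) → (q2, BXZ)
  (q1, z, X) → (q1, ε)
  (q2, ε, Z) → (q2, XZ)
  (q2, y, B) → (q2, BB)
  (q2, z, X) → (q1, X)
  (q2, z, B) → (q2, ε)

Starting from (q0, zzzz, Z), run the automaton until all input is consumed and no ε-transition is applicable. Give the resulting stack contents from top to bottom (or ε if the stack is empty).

(q0, zzzz, Z)
  read z, top Z: go to q2, push Z → (q2, zzz, Z)
  ε-move, top Z: go to q2, push XZ → (q2, zzz, XZ)
  read z, top X: go to q1, push X → (q1, zz, XZ)
  read z, top X: go to q1, push ε → (q1, z, Z)
  read z, top Z: go to q2, push BXZ → (q2, ε, BXZ)
All input consumed in state q2 with stack BXZ.

BXZ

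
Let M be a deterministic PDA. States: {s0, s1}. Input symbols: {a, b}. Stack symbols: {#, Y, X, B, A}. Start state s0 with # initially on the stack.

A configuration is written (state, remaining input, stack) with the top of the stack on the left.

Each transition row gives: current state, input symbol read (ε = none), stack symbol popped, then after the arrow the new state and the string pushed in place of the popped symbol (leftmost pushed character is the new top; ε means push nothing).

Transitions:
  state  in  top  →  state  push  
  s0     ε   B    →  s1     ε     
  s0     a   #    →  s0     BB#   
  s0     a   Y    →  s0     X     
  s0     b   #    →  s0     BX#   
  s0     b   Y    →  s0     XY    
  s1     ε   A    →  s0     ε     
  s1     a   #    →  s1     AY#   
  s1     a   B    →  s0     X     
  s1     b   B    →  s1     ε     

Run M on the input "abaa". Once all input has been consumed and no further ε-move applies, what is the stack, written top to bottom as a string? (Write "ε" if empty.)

X#

(s0, abaa, #)
  read a, top #: go to s0, push BB# → (s0, baa, BB#)
  ε-move, top B: go to s1, push ε → (s1, baa, B#)
  read b, top B: go to s1, push ε → (s1, aa, #)
  read a, top #: go to s1, push AY# → (s1, a, AY#)
  ε-move, top A: go to s0, push ε → (s0, a, Y#)
  read a, top Y: go to s0, push X → (s0, ε, X#)
All input consumed in state s0 with stack X#.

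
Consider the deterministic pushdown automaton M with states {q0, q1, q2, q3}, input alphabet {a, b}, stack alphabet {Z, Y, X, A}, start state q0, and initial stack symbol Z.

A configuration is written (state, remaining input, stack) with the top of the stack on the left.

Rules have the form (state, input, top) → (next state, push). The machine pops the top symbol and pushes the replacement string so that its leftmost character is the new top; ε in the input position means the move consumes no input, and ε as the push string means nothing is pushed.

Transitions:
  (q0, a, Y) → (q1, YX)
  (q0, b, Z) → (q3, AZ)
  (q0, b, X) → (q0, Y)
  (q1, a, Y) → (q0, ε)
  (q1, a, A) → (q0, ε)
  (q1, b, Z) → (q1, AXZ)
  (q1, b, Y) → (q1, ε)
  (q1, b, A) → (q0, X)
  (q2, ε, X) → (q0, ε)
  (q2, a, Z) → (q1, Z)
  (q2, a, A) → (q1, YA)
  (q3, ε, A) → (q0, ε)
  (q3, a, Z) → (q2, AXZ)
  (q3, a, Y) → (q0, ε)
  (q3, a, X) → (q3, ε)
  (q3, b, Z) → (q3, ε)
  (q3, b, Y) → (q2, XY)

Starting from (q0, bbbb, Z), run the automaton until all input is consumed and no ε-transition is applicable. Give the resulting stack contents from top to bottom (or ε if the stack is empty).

Z

(q0, bbbb, Z) ⊢ (q3, bbb, AZ) ⊢ (q0, bbb, Z) ⊢ (q3, bb, AZ) ⊢ (q0, bb, Z) ⊢ (q3, b, AZ) ⊢ (q0, b, Z) ⊢ (q3, ε, AZ) ⊢ (q0, ε, Z)
All input consumed in state q0 with stack Z.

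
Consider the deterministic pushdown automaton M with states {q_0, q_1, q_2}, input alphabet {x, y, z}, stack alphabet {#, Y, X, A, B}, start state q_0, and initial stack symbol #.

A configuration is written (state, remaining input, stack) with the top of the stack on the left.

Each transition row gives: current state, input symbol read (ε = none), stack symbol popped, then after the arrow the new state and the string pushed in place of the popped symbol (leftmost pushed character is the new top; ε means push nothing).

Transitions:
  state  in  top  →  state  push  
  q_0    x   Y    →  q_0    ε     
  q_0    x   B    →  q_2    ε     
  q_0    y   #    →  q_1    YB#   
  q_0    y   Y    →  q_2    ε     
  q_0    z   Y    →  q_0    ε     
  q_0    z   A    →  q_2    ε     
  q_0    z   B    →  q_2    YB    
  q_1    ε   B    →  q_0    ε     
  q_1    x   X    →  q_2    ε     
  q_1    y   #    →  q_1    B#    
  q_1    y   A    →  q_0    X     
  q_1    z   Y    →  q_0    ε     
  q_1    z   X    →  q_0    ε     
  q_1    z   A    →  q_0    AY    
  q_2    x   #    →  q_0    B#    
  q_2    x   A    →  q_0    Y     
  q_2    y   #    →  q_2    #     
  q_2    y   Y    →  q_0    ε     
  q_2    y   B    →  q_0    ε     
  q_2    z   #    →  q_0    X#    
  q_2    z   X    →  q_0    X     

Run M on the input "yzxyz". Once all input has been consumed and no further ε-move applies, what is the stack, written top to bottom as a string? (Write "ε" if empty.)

X#

(q_0, yzxyz, #)
  read y, top #: go to q_1, push YB# → (q_1, zxyz, YB#)
  read z, top Y: go to q_0, push ε → (q_0, xyz, B#)
  read x, top B: go to q_2, push ε → (q_2, yz, #)
  read y, top #: go to q_2, push # → (q_2, z, #)
  read z, top #: go to q_0, push X# → (q_0, ε, X#)
All input consumed in state q_0 with stack X#.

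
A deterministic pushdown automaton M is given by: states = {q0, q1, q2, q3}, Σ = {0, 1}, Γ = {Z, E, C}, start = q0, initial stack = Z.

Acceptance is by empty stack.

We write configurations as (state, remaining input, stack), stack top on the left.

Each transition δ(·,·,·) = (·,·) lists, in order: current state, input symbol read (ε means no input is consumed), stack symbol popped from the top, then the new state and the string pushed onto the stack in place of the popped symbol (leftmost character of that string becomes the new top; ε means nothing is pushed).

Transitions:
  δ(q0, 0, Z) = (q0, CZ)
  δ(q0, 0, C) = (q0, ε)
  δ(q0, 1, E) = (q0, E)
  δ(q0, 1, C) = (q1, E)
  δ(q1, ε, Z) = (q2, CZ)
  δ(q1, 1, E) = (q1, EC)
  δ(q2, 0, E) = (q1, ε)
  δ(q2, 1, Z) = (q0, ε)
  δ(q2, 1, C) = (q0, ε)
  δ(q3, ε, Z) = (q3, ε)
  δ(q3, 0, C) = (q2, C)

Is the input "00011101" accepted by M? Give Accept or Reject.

(q0, 00011101, Z) ⊢ (q0, 0011101, CZ) ⊢ (q0, 011101, Z) ⊢ (q0, 11101, CZ) ⊢ (q1, 1101, EZ) ⊢ (q1, 101, ECZ) ⊢ (q1, 01, ECCZ)
No transition applies at (q1, 01, ECCZ); input not fully consumed.

Reject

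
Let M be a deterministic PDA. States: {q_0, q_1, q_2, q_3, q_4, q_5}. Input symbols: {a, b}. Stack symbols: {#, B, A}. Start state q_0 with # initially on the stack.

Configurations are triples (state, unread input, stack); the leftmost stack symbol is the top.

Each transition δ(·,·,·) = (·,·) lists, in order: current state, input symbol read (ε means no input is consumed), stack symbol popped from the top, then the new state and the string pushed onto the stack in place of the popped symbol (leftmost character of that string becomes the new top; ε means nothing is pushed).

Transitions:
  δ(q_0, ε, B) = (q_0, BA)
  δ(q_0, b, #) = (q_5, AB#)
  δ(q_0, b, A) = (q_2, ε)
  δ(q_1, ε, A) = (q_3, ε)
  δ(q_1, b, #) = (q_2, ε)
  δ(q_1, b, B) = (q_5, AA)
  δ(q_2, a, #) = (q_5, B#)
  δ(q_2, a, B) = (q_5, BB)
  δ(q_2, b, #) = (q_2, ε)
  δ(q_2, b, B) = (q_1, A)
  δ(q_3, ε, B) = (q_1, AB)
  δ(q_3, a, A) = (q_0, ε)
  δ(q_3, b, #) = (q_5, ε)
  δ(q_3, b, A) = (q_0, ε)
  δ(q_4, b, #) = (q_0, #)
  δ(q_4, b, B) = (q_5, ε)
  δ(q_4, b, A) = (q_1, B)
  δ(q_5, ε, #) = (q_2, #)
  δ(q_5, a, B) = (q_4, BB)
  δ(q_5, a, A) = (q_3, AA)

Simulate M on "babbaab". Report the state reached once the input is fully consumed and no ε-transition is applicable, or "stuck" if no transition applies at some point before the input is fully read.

q_5

(q_0, babbaab, #)
  read b, top #: go to q_5, push AB# → (q_5, abbaab, AB#)
  read a, top A: go to q_3, push AA → (q_3, bbaab, AAB#)
  read b, top A: go to q_0, push ε → (q_0, baab, AB#)
  read b, top A: go to q_2, push ε → (q_2, aab, B#)
  read a, top B: go to q_5, push BB → (q_5, ab, BB#)
  read a, top B: go to q_4, push BB → (q_4, b, BBB#)
  read b, top B: go to q_5, push ε → (q_5, ε, BB#)
All input consumed; M is in state q_5.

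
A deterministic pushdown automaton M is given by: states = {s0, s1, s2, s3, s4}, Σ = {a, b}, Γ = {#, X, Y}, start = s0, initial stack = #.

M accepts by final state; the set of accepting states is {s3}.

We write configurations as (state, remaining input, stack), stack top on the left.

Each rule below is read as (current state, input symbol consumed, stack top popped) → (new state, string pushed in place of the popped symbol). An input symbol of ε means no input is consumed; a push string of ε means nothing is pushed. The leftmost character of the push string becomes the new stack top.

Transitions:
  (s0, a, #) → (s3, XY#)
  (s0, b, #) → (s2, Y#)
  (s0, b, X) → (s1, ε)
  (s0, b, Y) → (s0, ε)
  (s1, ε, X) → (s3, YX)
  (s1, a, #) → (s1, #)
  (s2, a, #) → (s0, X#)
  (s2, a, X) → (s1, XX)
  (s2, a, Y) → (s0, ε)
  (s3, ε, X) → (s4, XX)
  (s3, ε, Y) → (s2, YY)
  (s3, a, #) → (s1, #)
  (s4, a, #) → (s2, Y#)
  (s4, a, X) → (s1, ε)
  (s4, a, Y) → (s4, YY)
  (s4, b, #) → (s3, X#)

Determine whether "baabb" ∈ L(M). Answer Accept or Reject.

Reject

(s0, baabb, #)
  read b, top #: go to s2, push Y# → (s2, aabb, Y#)
  read a, top Y: go to s0, push ε → (s0, abb, #)
  read a, top #: go to s3, push XY# → (s3, bb, XY#)
  ε-move, top X: go to s4, push XX → (s4, bb, XXY#)
No transition applies at (s4, bb, XXY#); input not fully consumed.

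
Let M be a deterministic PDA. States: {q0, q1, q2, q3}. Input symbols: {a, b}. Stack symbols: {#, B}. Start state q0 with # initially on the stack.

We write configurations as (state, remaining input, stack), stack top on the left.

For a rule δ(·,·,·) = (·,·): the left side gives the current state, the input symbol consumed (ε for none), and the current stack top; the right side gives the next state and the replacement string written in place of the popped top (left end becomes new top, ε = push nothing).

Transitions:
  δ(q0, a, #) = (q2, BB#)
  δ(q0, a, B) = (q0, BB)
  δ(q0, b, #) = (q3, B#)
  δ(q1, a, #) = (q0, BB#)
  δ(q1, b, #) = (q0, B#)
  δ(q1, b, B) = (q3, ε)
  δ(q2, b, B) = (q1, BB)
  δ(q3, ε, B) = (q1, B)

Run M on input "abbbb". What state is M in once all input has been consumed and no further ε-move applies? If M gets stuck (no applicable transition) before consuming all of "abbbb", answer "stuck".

(q0, abbbb, #) ⊢ (q2, bbbb, BB#) ⊢ (q1, bbb, BBB#) ⊢ (q3, bb, BB#) ⊢ (q1, bb, BB#) ⊢ (q3, b, B#) ⊢ (q1, b, B#) ⊢ (q3, ε, #)
All input consumed; M is in state q3.

q3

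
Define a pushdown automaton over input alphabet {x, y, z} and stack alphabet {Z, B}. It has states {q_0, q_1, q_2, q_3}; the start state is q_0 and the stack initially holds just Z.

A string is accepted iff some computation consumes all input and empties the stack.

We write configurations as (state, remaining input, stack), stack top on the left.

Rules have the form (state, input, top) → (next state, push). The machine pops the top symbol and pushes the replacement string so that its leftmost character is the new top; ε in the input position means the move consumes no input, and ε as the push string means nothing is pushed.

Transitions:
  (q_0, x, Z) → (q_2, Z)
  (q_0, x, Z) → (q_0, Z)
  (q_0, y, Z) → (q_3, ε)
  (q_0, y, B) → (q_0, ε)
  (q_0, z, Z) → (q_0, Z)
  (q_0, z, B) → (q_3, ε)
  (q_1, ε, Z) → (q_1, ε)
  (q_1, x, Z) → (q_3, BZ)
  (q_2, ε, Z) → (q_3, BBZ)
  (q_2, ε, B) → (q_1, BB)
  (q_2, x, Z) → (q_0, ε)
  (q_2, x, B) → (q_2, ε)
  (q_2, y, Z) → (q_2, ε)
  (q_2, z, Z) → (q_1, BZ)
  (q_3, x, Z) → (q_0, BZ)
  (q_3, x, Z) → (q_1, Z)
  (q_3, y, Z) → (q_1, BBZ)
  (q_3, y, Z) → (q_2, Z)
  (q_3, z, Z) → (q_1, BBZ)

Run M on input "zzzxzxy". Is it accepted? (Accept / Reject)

One accepting computation: (q_0, zzzxzxy, Z) ⊢ (q_0, zzxzxy, Z) ⊢ (q_0, zxzxy, Z) ⊢ (q_0, xzxy, Z) ⊢ (q_0, zxy, Z) ⊢ (q_0, xy, Z) ⊢ (q_2, y, Z) ⊢ (q_2, ε, ε)
All input consumed and the stack is empty.

Accept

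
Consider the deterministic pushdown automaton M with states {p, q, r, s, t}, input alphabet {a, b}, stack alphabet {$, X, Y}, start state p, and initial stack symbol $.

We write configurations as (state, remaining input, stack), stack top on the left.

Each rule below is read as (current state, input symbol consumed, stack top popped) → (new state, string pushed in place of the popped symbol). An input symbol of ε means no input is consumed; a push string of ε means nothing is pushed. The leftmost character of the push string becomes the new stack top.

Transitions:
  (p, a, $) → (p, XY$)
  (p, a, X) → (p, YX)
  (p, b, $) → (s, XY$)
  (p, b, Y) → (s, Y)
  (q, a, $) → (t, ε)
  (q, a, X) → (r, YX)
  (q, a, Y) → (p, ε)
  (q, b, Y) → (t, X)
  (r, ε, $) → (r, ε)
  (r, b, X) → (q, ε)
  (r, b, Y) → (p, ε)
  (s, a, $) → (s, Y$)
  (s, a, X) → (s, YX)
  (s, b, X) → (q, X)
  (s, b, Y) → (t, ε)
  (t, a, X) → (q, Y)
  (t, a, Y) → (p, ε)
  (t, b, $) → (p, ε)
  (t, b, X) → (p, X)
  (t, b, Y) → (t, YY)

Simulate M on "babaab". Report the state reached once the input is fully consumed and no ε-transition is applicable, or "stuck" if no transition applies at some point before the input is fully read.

s

(p, babaab, $)
  read b, top $: go to s, push XY$ → (s, abaab, XY$)
  read a, top X: go to s, push YX → (s, baab, YXY$)
  read b, top Y: go to t, push ε → (t, aab, XY$)
  read a, top X: go to q, push Y → (q, ab, YY$)
  read a, top Y: go to p, push ε → (p, b, Y$)
  read b, top Y: go to s, push Y → (s, ε, Y$)
All input consumed; M is in state s.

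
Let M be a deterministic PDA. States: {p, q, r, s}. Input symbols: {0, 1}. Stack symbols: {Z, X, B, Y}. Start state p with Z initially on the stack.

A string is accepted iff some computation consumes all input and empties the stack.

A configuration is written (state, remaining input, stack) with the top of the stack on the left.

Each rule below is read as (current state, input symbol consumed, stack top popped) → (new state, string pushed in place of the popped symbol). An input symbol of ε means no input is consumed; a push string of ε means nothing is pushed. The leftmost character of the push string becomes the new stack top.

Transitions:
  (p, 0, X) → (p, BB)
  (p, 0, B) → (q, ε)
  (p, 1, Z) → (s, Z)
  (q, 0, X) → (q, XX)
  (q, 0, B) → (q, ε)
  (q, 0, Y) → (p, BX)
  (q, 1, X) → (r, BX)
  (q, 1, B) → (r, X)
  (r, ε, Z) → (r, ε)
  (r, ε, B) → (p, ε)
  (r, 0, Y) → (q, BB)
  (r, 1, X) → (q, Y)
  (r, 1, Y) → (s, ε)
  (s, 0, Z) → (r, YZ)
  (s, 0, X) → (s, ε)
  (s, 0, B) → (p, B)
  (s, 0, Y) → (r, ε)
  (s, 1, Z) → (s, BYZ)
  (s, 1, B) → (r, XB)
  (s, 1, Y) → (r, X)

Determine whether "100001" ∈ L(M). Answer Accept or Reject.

(p, 100001, Z)
  read 1, top Z: go to s, push Z → (s, 00001, Z)
  read 0, top Z: go to r, push YZ → (r, 0001, YZ)
  read 0, top Y: go to q, push BB → (q, 001, BBZ)
  read 0, top B: go to q, push ε → (q, 01, BZ)
  read 0, top B: go to q, push ε → (q, 1, Z)
No transition applies at (q, 1, Z); input not fully consumed.

Reject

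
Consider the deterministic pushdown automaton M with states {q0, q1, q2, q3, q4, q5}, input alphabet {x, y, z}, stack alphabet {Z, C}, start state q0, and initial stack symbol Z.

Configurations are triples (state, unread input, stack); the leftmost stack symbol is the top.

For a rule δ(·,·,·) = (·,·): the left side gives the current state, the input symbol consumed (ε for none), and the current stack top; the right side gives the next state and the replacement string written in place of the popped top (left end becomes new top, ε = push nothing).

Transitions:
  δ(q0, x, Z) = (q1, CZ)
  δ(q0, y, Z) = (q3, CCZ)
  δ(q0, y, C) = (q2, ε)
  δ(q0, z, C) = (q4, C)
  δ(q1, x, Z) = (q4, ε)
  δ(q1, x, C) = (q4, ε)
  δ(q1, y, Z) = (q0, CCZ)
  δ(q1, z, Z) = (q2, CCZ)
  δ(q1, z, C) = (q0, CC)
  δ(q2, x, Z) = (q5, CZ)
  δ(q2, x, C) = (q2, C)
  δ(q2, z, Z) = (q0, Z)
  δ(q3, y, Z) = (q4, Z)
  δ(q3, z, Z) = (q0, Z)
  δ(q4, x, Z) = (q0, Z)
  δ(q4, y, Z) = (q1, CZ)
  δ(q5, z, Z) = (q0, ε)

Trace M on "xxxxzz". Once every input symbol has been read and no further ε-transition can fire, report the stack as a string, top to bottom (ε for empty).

(q0, xxxxzz, Z) ⊢ (q1, xxxzz, CZ) ⊢ (q4, xxzz, Z) ⊢ (q0, xzz, Z) ⊢ (q1, zz, CZ) ⊢ (q0, z, CCZ) ⊢ (q4, ε, CCZ)
All input consumed in state q4 with stack CCZ.

CCZ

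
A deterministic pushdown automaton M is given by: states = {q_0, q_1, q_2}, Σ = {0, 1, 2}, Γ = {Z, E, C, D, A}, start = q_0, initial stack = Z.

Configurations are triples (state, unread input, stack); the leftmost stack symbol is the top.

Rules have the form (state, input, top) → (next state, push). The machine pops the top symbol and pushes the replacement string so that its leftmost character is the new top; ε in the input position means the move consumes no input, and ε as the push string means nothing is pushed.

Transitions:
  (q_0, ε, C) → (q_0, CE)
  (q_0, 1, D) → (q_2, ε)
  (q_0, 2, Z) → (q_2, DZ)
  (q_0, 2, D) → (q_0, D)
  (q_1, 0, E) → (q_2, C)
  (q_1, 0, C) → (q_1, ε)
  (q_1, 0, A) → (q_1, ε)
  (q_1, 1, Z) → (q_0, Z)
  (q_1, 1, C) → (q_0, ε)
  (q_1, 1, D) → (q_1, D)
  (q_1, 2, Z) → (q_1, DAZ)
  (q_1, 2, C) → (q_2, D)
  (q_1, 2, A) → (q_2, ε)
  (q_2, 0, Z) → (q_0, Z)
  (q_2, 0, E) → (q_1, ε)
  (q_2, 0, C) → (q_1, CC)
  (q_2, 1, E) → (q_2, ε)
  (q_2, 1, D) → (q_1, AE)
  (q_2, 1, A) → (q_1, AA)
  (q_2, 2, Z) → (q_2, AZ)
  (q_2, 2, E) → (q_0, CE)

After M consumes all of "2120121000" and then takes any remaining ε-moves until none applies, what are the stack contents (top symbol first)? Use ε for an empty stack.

CCZ

(q_0, 2120121000, Z)
  read 2, top Z: go to q_2, push DZ → (q_2, 120121000, DZ)
  read 1, top D: go to q_1, push AE → (q_1, 20121000, AEZ)
  read 2, top A: go to q_2, push ε → (q_2, 0121000, EZ)
  read 0, top E: go to q_1, push ε → (q_1, 121000, Z)
  read 1, top Z: go to q_0, push Z → (q_0, 21000, Z)
  read 2, top Z: go to q_2, push DZ → (q_2, 1000, DZ)
  read 1, top D: go to q_1, push AE → (q_1, 000, AEZ)
  read 0, top A: go to q_1, push ε → (q_1, 00, EZ)
  read 0, top E: go to q_2, push C → (q_2, 0, CZ)
  read 0, top C: go to q_1, push CC → (q_1, ε, CCZ)
All input consumed in state q_1 with stack CCZ.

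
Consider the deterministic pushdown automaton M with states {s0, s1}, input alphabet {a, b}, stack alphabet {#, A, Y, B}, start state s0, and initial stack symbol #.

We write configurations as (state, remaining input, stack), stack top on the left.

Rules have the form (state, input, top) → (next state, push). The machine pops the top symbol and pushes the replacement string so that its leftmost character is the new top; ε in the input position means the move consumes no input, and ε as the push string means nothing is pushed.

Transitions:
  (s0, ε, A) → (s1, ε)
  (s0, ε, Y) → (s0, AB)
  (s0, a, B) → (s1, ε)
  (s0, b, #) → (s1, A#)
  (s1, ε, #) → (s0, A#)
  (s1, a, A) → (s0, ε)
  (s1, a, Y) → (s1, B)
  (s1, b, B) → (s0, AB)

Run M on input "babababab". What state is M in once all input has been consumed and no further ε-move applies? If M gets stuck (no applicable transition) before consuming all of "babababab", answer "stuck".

s1

(s0, babababab, #)
  read b, top #: go to s1, push A# → (s1, abababab, A#)
  read a, top A: go to s0, push ε → (s0, bababab, #)
  read b, top #: go to s1, push A# → (s1, ababab, A#)
  read a, top A: go to s0, push ε → (s0, babab, #)
  read b, top #: go to s1, push A# → (s1, abab, A#)
  read a, top A: go to s0, push ε → (s0, bab, #)
  read b, top #: go to s1, push A# → (s1, ab, A#)
  read a, top A: go to s0, push ε → (s0, b, #)
  read b, top #: go to s1, push A# → (s1, ε, A#)
All input consumed; M is in state s1.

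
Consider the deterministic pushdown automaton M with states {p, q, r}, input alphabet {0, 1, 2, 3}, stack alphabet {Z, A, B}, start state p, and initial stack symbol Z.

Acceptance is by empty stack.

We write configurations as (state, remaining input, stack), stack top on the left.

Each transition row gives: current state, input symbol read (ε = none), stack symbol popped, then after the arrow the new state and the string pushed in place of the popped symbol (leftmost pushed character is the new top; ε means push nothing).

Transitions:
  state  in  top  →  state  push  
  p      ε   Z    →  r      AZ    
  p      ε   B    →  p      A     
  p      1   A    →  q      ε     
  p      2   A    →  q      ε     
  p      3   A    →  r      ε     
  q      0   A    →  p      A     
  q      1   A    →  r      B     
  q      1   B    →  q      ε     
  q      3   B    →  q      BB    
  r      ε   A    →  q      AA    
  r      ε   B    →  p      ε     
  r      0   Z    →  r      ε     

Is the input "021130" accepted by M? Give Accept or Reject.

(p, 021130, Z) ⊢ (r, 021130, AZ) ⊢ (q, 021130, AAZ) ⊢ (p, 21130, AAZ) ⊢ (q, 1130, AZ) ⊢ (r, 130, BZ) ⊢ (p, 130, Z) ⊢ (r, 130, AZ) ⊢ (q, 130, AAZ) ⊢ (r, 30, BAZ) ⊢ (p, 30, AZ) ⊢ (r, 0, Z) ⊢ (r, ε, ε)
All input consumed and the stack is empty.

Accept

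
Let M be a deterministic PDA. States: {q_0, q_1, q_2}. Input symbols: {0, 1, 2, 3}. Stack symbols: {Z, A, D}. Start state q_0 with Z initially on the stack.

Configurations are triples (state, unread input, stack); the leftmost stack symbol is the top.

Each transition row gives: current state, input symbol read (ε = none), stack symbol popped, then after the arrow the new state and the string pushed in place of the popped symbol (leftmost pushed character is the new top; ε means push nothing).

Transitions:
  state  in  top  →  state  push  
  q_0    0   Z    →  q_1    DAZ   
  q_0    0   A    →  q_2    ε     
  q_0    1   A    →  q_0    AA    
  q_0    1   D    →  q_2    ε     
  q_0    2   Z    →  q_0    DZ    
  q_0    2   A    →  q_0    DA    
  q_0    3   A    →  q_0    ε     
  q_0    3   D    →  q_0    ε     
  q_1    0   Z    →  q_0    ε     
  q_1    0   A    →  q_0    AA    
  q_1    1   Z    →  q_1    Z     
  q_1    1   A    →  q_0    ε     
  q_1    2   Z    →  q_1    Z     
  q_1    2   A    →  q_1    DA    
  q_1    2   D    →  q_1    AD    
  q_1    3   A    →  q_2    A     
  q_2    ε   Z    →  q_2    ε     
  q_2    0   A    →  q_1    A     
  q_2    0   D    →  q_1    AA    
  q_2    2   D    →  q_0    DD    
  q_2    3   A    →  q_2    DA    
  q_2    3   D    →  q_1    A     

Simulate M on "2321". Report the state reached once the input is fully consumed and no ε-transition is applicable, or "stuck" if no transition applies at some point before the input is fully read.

(q_0, 2321, Z)
  read 2, top Z: go to q_0, push DZ → (q_0, 321, DZ)
  read 3, top D: go to q_0, push ε → (q_0, 21, Z)
  read 2, top Z: go to q_0, push DZ → (q_0, 1, DZ)
  read 1, top D: go to q_2, push ε → (q_2, ε, Z)
  ε-move, top Z: go to q_2, push ε → (q_2, ε, ε)
All input consumed; M is in state q_2.

q_2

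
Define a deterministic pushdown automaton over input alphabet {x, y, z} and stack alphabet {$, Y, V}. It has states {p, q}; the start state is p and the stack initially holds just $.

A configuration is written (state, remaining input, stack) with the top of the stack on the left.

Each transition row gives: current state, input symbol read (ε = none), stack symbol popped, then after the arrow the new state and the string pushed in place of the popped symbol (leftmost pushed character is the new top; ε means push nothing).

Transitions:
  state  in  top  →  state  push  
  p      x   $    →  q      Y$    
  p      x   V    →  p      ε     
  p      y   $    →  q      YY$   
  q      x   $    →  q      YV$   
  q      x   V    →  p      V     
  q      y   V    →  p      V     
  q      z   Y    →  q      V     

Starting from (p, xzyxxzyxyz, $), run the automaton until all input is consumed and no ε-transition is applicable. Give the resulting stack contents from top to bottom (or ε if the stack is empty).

(p, xzyxxzyxyz, $)
  read x, top $: go to q, push Y$ → (q, zyxxzyxyz, Y$)
  read z, top Y: go to q, push V → (q, yxxzyxyz, V$)
  read y, top V: go to p, push V → (p, xxzyxyz, V$)
  read x, top V: go to p, push ε → (p, xzyxyz, $)
  read x, top $: go to q, push Y$ → (q, zyxyz, Y$)
  read z, top Y: go to q, push V → (q, yxyz, V$)
  read y, top V: go to p, push V → (p, xyz, V$)
  read x, top V: go to p, push ε → (p, yz, $)
  read y, top $: go to q, push YY$ → (q, z, YY$)
  read z, top Y: go to q, push V → (q, ε, VY$)
All input consumed in state q with stack VY$.

VY$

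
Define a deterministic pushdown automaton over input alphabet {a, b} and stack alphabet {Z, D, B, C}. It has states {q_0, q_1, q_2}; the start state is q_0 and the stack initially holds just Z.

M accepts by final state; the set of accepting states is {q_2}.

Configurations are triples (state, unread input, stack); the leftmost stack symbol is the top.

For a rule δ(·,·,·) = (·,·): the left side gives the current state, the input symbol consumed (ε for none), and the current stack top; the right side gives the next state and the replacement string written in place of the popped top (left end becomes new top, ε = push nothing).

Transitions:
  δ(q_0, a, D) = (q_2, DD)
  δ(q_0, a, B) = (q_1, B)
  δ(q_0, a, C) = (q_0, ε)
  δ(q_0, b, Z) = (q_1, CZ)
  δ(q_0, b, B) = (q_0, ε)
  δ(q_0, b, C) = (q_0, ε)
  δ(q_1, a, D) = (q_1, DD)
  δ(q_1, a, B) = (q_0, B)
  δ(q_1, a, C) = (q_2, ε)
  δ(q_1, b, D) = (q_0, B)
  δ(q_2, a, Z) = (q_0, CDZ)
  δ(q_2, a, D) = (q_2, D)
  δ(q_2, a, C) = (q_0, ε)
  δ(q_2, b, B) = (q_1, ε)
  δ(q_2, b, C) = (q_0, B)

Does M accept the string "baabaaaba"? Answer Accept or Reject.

Reject

(q_0, baabaaaba, Z) ⊢ (q_1, aabaaaba, CZ) ⊢ (q_2, abaaaba, Z) ⊢ (q_0, baaaba, CDZ) ⊢ (q_0, aaaba, DZ) ⊢ (q_2, aaba, DDZ) ⊢ (q_2, aba, DDZ) ⊢ (q_2, ba, DDZ)
No transition applies at (q_2, ba, DDZ); input not fully consumed.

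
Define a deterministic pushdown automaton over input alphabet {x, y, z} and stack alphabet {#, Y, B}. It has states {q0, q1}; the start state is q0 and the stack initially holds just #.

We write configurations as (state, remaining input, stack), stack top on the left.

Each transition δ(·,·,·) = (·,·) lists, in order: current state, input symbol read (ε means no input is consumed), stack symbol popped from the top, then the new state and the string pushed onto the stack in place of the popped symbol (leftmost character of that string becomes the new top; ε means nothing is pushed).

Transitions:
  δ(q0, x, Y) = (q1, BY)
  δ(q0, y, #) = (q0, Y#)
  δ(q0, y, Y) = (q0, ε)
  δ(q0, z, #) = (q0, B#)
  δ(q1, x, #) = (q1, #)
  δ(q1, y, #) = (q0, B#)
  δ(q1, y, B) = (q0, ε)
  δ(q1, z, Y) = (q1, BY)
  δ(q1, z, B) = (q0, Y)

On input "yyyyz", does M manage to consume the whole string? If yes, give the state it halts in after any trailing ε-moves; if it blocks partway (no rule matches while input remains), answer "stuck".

(q0, yyyyz, #)
  read y, top #: go to q0, push Y# → (q0, yyyz, Y#)
  read y, top Y: go to q0, push ε → (q0, yyz, #)
  read y, top #: go to q0, push Y# → (q0, yz, Y#)
  read y, top Y: go to q0, push ε → (q0, z, #)
  read z, top #: go to q0, push B# → (q0, ε, B#)
All input consumed; M is in state q0.

q0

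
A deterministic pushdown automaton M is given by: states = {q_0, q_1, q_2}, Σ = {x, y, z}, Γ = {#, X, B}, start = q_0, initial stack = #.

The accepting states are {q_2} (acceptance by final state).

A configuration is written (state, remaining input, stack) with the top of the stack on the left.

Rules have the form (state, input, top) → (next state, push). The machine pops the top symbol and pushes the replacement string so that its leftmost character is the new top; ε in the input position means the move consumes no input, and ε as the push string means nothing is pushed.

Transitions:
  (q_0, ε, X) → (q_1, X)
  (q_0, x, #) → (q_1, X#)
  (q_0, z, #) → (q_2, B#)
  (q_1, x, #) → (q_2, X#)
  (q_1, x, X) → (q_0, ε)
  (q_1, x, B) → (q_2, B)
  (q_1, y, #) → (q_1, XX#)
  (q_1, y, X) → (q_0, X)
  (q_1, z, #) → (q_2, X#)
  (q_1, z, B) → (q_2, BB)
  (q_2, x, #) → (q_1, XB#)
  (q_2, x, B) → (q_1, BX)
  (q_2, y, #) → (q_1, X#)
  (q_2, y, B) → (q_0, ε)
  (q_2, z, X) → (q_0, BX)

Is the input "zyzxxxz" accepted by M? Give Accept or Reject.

(q_0, zyzxxxz, #)
  read z, top #: go to q_2, push B# → (q_2, yzxxxz, B#)
  read y, top B: go to q_0, push ε → (q_0, zxxxz, #)
  read z, top #: go to q_2, push B# → (q_2, xxxz, B#)
  read x, top B: go to q_1, push BX → (q_1, xxz, BX#)
  read x, top B: go to q_2, push B → (q_2, xz, BX#)
  read x, top B: go to q_1, push BX → (q_1, z, BXX#)
  read z, top B: go to q_2, push BB → (q_2, ε, BBXX#)
All input consumed; state q_2 ∈ F.

Accept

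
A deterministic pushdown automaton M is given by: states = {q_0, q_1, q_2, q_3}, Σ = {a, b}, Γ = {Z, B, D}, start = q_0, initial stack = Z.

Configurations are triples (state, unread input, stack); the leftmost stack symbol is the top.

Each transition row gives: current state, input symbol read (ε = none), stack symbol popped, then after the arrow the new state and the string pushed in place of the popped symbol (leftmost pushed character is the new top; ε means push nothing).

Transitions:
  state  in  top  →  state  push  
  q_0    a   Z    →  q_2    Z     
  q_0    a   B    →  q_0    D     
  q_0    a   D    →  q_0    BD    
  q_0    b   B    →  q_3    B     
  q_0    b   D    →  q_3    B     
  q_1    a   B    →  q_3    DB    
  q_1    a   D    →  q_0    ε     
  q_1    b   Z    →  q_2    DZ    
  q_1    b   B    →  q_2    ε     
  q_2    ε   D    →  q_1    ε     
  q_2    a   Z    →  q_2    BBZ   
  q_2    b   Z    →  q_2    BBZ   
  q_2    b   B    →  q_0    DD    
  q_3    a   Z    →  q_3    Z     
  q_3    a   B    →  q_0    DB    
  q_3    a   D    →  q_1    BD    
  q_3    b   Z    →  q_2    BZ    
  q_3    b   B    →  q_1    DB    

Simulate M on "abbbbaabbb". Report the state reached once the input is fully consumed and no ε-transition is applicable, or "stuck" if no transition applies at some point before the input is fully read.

(q_0, abbbbaabbb, Z) ⊢ (q_2, bbbbaabbb, Z) ⊢ (q_2, bbbaabbb, BBZ) ⊢ (q_0, bbaabbb, DDBZ) ⊢ (q_3, baabbb, BDBZ) ⊢ (q_1, aabbb, DBDBZ) ⊢ (q_0, abbb, BDBZ) ⊢ (q_0, bbb, DDBZ) ⊢ (q_3, bb, BDBZ) ⊢ (q_1, b, DBDBZ)
No transition for (q_1, b, top D); M blocks with input b remaining.

stuck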